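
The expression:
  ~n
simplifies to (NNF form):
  ~n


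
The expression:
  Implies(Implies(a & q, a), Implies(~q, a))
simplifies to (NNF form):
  a | q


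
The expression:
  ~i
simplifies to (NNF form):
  ~i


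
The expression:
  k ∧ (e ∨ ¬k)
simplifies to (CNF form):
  e ∧ k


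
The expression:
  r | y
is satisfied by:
  {r: True, y: True}
  {r: True, y: False}
  {y: True, r: False}


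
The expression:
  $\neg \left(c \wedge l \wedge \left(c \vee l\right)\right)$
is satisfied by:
  {l: False, c: False}
  {c: True, l: False}
  {l: True, c: False}


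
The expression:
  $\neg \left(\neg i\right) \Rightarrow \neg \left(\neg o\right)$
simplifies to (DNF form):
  $o \vee \neg i$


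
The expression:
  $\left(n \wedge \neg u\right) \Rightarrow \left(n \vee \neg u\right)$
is always true.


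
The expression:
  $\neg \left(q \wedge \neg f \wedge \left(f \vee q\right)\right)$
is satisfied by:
  {f: True, q: False}
  {q: False, f: False}
  {q: True, f: True}


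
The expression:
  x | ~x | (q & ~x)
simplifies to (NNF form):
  True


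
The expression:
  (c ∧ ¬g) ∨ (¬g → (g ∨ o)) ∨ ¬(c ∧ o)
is always true.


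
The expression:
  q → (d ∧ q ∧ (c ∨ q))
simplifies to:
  d ∨ ¬q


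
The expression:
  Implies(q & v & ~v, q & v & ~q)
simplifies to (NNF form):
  True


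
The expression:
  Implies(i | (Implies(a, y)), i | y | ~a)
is always true.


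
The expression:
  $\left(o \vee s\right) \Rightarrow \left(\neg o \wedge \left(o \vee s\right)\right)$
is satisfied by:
  {o: False}


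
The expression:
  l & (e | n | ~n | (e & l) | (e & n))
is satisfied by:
  {l: True}


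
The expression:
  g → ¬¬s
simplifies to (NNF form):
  s ∨ ¬g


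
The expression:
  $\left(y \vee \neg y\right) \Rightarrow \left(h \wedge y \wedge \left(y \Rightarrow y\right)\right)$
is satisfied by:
  {h: True, y: True}


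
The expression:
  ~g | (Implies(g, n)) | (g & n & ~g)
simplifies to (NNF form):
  n | ~g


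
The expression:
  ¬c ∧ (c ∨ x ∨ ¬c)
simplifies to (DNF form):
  ¬c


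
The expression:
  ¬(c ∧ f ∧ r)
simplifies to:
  ¬c ∨ ¬f ∨ ¬r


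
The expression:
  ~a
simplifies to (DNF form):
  ~a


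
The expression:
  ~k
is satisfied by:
  {k: False}


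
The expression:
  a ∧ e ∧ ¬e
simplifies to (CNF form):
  False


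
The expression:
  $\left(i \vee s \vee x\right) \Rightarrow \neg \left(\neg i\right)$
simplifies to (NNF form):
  $i \vee \left(\neg s \wedge \neg x\right)$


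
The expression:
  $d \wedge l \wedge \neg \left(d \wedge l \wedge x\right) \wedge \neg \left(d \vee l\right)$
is never true.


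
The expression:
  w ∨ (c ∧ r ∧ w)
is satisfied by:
  {w: True}


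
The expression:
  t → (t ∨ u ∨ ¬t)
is always true.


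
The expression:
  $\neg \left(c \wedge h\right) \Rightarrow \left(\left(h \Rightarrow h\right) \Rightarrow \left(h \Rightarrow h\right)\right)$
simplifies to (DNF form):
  $\text{True}$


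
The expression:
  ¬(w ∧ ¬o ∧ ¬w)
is always true.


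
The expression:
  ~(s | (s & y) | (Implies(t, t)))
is never true.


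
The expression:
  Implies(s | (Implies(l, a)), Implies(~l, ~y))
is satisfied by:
  {l: True, y: False}
  {y: False, l: False}
  {y: True, l: True}


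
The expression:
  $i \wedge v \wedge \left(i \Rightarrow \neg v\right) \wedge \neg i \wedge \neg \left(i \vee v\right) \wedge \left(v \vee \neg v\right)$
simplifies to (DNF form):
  $\text{False}$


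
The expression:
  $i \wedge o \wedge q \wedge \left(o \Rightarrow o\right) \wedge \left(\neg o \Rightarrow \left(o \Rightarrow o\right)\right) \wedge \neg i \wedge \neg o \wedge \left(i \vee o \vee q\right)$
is never true.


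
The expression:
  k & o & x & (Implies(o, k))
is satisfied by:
  {x: True, o: True, k: True}


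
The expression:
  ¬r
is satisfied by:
  {r: False}


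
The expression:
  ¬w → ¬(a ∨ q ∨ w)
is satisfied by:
  {w: True, q: False, a: False}
  {a: True, w: True, q: False}
  {w: True, q: True, a: False}
  {a: True, w: True, q: True}
  {a: False, q: False, w: False}


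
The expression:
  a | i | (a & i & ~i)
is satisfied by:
  {i: True, a: True}
  {i: True, a: False}
  {a: True, i: False}


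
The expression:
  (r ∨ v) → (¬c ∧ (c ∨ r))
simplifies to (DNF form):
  (r ∧ ¬c) ∨ (¬r ∧ ¬v)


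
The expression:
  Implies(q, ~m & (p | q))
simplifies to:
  ~m | ~q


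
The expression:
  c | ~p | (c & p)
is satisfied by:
  {c: True, p: False}
  {p: False, c: False}
  {p: True, c: True}


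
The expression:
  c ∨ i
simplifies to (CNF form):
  c ∨ i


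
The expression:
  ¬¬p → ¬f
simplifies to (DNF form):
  ¬f ∨ ¬p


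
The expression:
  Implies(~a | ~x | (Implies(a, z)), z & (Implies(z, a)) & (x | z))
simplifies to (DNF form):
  (a & x) | (a & z)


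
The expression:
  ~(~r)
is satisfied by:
  {r: True}


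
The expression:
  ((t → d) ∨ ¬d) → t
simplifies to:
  t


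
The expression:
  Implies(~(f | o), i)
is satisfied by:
  {i: True, o: True, f: True}
  {i: True, o: True, f: False}
  {i: True, f: True, o: False}
  {i: True, f: False, o: False}
  {o: True, f: True, i: False}
  {o: True, f: False, i: False}
  {f: True, o: False, i: False}


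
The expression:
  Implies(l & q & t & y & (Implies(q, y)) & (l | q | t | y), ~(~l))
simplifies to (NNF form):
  True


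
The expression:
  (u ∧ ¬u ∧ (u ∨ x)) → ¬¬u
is always true.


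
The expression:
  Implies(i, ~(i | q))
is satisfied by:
  {i: False}


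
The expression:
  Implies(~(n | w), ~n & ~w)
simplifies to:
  True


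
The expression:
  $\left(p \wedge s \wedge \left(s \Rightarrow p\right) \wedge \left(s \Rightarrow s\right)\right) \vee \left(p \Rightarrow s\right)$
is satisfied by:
  {s: True, p: False}
  {p: False, s: False}
  {p: True, s: True}


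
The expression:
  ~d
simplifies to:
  ~d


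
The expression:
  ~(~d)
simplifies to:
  d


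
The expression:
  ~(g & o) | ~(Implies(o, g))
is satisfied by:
  {g: False, o: False}
  {o: True, g: False}
  {g: True, o: False}


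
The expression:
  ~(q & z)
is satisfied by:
  {q: False, z: False}
  {z: True, q: False}
  {q: True, z: False}


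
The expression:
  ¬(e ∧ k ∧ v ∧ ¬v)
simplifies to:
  True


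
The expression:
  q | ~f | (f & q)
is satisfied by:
  {q: True, f: False}
  {f: False, q: False}
  {f: True, q: True}


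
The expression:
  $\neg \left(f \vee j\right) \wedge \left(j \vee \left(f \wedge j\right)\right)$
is never true.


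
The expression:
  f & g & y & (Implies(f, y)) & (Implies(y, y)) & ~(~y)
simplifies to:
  f & g & y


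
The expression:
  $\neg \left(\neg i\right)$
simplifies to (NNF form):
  $i$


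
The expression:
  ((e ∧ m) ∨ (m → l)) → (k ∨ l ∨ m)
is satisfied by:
  {k: True, m: True, l: True}
  {k: True, m: True, l: False}
  {k: True, l: True, m: False}
  {k: True, l: False, m: False}
  {m: True, l: True, k: False}
  {m: True, l: False, k: False}
  {l: True, m: False, k: False}


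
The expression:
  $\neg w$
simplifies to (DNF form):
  $\neg w$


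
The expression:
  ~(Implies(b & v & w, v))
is never true.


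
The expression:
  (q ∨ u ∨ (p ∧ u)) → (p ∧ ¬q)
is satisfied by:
  {p: True, q: False, u: False}
  {q: False, u: False, p: False}
  {p: True, u: True, q: False}


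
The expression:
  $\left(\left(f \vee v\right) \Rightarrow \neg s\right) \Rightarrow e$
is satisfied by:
  {v: True, e: True, f: True, s: True}
  {v: True, e: True, s: True, f: False}
  {e: True, f: True, s: True, v: False}
  {e: True, s: True, f: False, v: False}
  {e: True, f: True, v: True, s: False}
  {e: True, v: True, s: False, f: False}
  {e: True, f: True, s: False, v: False}
  {e: True, s: False, f: False, v: False}
  {v: True, s: True, f: True, e: False}
  {v: True, s: True, f: False, e: False}
  {s: True, f: True, v: False, e: False}


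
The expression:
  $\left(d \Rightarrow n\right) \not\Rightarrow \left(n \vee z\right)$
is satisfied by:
  {n: False, d: False, z: False}


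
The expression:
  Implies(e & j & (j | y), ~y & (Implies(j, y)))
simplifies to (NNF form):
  ~e | ~j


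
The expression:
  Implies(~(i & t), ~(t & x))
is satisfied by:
  {i: True, t: False, x: False}
  {t: False, x: False, i: False}
  {i: True, x: True, t: False}
  {x: True, t: False, i: False}
  {i: True, t: True, x: False}
  {t: True, i: False, x: False}
  {i: True, x: True, t: True}


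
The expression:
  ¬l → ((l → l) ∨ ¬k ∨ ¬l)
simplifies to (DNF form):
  True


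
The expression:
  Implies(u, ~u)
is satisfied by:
  {u: False}


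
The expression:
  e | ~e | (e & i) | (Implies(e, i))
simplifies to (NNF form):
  True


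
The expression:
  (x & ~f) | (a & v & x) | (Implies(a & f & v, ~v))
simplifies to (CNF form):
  x | ~a | ~f | ~v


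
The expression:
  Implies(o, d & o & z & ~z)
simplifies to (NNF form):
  ~o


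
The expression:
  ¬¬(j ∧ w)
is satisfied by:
  {j: True, w: True}


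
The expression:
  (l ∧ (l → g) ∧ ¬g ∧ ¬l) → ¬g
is always true.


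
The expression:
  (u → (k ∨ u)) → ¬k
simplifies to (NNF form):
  ¬k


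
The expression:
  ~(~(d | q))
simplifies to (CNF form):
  d | q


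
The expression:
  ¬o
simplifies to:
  ¬o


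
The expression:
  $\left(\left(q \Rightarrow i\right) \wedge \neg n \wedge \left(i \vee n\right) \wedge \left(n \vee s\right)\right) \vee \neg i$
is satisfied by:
  {s: True, n: False, i: False}
  {n: False, i: False, s: False}
  {s: True, n: True, i: False}
  {n: True, s: False, i: False}
  {i: True, s: True, n: False}


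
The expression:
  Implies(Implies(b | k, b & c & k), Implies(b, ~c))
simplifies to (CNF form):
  ~b | ~c | ~k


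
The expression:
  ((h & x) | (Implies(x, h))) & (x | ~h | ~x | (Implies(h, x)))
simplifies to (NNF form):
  h | ~x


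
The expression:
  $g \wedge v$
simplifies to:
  $g \wedge v$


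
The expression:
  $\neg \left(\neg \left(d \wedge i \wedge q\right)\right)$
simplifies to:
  $d \wedge i \wedge q$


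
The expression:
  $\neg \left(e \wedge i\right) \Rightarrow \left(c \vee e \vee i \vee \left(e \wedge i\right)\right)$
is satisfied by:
  {i: True, c: True, e: True}
  {i: True, c: True, e: False}
  {i: True, e: True, c: False}
  {i: True, e: False, c: False}
  {c: True, e: True, i: False}
  {c: True, e: False, i: False}
  {e: True, c: False, i: False}


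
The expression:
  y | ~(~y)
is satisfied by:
  {y: True}


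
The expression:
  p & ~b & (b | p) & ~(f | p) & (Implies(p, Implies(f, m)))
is never true.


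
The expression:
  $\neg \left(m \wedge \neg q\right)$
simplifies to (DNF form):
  $q \vee \neg m$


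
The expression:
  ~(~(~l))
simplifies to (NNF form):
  ~l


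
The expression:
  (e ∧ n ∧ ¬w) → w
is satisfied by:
  {w: True, e: False, n: False}
  {e: False, n: False, w: False}
  {w: True, n: True, e: False}
  {n: True, e: False, w: False}
  {w: True, e: True, n: False}
  {e: True, w: False, n: False}
  {w: True, n: True, e: True}


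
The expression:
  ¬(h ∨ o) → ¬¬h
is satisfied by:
  {o: True, h: True}
  {o: True, h: False}
  {h: True, o: False}


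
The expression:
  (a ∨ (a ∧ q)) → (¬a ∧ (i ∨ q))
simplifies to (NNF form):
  ¬a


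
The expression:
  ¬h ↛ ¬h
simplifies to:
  False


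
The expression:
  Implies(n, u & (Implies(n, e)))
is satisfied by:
  {e: True, u: True, n: False}
  {e: True, u: False, n: False}
  {u: True, e: False, n: False}
  {e: False, u: False, n: False}
  {n: True, e: True, u: True}


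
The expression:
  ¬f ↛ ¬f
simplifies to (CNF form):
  False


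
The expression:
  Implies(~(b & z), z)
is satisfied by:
  {z: True}


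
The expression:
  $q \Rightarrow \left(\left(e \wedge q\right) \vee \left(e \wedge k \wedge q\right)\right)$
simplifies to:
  $e \vee \neg q$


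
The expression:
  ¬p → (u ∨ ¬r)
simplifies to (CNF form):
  p ∨ u ∨ ¬r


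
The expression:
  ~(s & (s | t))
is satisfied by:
  {s: False}


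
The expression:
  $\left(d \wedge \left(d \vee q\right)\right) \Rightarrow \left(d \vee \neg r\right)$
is always true.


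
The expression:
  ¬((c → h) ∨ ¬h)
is never true.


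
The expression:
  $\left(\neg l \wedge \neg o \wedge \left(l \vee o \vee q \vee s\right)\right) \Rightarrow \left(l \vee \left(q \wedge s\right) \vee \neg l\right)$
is always true.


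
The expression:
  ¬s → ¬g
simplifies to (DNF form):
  s ∨ ¬g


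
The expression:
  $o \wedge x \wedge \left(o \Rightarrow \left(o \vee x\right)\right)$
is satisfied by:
  {x: True, o: True}


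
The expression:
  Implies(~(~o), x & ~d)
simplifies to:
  ~o | (x & ~d)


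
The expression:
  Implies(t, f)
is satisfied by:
  {f: True, t: False}
  {t: False, f: False}
  {t: True, f: True}


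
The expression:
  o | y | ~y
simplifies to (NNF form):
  True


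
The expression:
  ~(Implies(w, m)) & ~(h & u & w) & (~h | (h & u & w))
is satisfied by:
  {w: True, h: False, m: False}


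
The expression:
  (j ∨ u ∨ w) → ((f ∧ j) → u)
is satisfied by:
  {u: True, j: False, f: False}
  {u: False, j: False, f: False}
  {f: True, u: True, j: False}
  {f: True, u: False, j: False}
  {j: True, u: True, f: False}
  {j: True, u: False, f: False}
  {j: True, f: True, u: True}


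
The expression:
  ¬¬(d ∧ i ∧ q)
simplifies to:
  d ∧ i ∧ q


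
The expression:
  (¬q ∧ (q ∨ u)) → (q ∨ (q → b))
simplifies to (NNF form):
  True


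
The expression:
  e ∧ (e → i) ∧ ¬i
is never true.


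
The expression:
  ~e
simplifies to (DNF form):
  ~e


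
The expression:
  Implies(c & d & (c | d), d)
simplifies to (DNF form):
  True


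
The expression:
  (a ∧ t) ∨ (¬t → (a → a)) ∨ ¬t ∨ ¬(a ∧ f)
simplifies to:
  True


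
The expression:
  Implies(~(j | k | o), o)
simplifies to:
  j | k | o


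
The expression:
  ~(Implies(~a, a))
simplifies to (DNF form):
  ~a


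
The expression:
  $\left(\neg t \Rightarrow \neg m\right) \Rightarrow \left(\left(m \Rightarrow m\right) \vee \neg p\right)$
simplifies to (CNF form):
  $\text{True}$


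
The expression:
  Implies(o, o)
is always true.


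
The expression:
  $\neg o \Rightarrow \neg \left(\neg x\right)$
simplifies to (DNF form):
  $o \vee x$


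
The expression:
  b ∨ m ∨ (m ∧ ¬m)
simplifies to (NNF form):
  b ∨ m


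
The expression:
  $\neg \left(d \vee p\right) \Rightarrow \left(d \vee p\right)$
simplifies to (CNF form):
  $d \vee p$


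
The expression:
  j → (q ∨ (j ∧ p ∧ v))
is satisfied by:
  {q: True, v: True, p: True, j: False}
  {q: True, v: True, p: False, j: False}
  {q: True, p: True, v: False, j: False}
  {q: True, p: False, v: False, j: False}
  {v: True, p: True, q: False, j: False}
  {v: True, p: False, q: False, j: False}
  {p: True, q: False, v: False, j: False}
  {p: False, q: False, v: False, j: False}
  {j: True, q: True, v: True, p: True}
  {j: True, q: True, v: True, p: False}
  {j: True, q: True, p: True, v: False}
  {j: True, q: True, p: False, v: False}
  {j: True, v: True, p: True, q: False}


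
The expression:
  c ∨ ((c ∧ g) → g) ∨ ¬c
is always true.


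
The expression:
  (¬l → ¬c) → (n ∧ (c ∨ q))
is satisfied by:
  {n: True, q: True, c: True, l: False}
  {n: True, c: True, q: False, l: False}
  {n: True, l: True, q: True, c: True}
  {n: True, l: True, c: True, q: False}
  {n: True, q: True, c: False, l: False}
  {n: True, l: True, q: True, c: False}
  {q: True, c: True, l: False, n: False}
  {c: True, l: False, q: False, n: False}


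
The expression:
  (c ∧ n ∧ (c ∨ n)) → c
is always true.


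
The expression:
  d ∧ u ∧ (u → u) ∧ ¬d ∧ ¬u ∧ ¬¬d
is never true.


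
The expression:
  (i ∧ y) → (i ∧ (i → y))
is always true.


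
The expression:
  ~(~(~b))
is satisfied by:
  {b: False}


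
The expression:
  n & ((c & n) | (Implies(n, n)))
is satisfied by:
  {n: True}


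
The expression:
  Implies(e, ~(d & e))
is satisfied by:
  {e: False, d: False}
  {d: True, e: False}
  {e: True, d: False}


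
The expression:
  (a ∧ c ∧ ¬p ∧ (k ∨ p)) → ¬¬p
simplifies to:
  p ∨ ¬a ∨ ¬c ∨ ¬k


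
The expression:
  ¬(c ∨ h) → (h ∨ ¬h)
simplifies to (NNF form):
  True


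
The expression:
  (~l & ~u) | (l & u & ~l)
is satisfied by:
  {u: False, l: False}


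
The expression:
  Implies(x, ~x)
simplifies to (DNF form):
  ~x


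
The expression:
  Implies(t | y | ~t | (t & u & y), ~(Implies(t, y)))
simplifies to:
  t & ~y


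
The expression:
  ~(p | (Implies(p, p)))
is never true.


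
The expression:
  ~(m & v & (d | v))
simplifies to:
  ~m | ~v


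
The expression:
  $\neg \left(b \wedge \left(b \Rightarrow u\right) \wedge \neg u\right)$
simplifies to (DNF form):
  $\text{True}$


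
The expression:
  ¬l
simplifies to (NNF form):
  ¬l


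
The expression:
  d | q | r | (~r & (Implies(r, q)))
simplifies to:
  True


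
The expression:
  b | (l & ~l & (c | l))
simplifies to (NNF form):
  b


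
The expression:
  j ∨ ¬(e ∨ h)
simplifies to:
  j ∨ (¬e ∧ ¬h)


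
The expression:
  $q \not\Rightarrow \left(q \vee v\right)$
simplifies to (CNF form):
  $\text{False}$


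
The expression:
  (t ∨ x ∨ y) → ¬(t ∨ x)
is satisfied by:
  {x: False, t: False}


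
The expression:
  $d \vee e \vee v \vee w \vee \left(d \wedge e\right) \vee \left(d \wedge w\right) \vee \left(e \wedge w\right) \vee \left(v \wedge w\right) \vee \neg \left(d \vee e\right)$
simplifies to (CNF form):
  $\text{True}$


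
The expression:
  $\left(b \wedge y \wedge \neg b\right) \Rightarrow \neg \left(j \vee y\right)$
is always true.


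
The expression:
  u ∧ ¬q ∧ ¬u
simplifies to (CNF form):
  False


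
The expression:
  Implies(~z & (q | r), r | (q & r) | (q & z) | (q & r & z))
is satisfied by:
  {r: True, z: True, q: False}
  {r: True, q: False, z: False}
  {z: True, q: False, r: False}
  {z: False, q: False, r: False}
  {r: True, z: True, q: True}
  {r: True, q: True, z: False}
  {z: True, q: True, r: False}


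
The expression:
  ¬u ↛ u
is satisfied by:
  {u: False}


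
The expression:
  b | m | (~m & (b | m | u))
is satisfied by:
  {b: True, m: True, u: True}
  {b: True, m: True, u: False}
  {b: True, u: True, m: False}
  {b: True, u: False, m: False}
  {m: True, u: True, b: False}
  {m: True, u: False, b: False}
  {u: True, m: False, b: False}


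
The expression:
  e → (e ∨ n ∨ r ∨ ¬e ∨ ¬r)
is always true.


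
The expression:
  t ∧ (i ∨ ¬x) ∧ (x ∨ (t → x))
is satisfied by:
  {t: True, i: True, x: True}


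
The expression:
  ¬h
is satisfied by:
  {h: False}


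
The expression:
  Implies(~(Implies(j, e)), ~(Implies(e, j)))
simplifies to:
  e | ~j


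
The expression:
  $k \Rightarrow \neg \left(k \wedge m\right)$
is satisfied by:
  {k: False, m: False}
  {m: True, k: False}
  {k: True, m: False}


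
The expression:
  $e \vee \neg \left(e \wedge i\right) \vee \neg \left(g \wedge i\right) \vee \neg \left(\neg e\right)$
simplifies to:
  $\text{True}$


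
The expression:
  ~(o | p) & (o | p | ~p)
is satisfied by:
  {o: False, p: False}


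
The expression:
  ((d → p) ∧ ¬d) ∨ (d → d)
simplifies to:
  True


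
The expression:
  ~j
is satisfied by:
  {j: False}


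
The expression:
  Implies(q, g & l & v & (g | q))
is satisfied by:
  {g: True, l: True, v: True, q: False}
  {g: True, l: True, v: False, q: False}
  {g: True, v: True, l: False, q: False}
  {g: True, v: False, l: False, q: False}
  {l: True, v: True, g: False, q: False}
  {l: True, v: False, g: False, q: False}
  {v: True, g: False, l: False, q: False}
  {v: False, g: False, l: False, q: False}
  {q: True, g: True, l: True, v: True}


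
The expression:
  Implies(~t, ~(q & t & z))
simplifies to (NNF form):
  True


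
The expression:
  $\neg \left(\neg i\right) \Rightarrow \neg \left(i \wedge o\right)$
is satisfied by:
  {o: False, i: False}
  {i: True, o: False}
  {o: True, i: False}


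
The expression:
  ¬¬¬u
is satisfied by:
  {u: False}


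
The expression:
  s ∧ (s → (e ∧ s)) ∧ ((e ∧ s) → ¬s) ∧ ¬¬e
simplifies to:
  False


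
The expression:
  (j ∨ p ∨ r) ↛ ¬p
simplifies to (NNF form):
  p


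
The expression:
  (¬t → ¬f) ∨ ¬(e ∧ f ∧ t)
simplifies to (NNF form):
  True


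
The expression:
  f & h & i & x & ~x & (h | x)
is never true.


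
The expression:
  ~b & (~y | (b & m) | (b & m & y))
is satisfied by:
  {y: False, b: False}


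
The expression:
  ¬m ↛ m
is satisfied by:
  {m: False}


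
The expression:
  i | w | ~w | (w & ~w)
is always true.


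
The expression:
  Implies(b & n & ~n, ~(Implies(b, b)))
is always true.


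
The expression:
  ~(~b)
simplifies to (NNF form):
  b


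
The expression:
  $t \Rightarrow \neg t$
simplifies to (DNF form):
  $\neg t$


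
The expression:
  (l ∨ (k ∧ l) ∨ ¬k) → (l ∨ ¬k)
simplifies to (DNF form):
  True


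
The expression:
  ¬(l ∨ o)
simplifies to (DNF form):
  ¬l ∧ ¬o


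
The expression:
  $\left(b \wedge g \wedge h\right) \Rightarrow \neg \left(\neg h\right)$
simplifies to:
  $\text{True}$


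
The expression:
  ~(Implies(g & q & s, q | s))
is never true.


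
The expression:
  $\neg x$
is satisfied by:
  {x: False}


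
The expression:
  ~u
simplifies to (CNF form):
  ~u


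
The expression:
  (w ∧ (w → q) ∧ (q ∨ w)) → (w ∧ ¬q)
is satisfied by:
  {w: False, q: False}
  {q: True, w: False}
  {w: True, q: False}


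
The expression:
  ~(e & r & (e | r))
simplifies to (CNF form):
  ~e | ~r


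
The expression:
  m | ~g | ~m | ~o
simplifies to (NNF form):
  True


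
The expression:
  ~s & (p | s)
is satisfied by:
  {p: True, s: False}


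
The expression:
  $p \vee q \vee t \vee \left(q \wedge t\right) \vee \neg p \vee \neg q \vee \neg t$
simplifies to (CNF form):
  $\text{True}$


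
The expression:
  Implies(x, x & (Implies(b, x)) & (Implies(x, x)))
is always true.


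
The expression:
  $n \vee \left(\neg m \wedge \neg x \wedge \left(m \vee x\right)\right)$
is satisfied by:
  {n: True}


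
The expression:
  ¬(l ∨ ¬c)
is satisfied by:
  {c: True, l: False}


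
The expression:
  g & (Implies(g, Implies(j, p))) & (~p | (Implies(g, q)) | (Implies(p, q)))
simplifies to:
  g & (p | ~j) & (q | ~p)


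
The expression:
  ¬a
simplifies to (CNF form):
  ¬a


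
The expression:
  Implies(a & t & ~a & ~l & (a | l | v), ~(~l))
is always true.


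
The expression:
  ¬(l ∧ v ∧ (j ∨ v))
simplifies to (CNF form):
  ¬l ∨ ¬v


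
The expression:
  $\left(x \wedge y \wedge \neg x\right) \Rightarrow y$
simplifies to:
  $\text{True}$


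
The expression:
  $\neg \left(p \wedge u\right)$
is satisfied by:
  {p: False, u: False}
  {u: True, p: False}
  {p: True, u: False}


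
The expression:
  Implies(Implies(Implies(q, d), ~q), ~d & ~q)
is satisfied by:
  {d: False, q: False}
  {q: True, d: True}


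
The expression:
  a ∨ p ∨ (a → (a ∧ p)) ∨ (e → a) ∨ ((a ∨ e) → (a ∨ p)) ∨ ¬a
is always true.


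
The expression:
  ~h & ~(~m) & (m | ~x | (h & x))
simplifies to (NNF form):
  m & ~h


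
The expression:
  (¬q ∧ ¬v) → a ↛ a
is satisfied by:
  {q: True, v: True}
  {q: True, v: False}
  {v: True, q: False}


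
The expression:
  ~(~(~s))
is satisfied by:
  {s: False}


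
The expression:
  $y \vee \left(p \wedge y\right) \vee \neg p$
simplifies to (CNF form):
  $y \vee \neg p$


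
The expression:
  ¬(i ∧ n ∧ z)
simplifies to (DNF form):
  ¬i ∨ ¬n ∨ ¬z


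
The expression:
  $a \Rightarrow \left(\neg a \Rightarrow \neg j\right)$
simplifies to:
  $\text{True}$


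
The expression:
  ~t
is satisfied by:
  {t: False}


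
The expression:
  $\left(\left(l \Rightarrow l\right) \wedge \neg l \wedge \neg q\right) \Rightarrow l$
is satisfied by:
  {q: True, l: True}
  {q: True, l: False}
  {l: True, q: False}


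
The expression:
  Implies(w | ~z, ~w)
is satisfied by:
  {w: False}


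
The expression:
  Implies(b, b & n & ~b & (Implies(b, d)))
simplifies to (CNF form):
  ~b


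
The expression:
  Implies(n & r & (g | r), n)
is always true.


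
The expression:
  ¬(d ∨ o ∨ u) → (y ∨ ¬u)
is always true.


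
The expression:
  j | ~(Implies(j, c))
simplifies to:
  j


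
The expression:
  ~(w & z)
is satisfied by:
  {w: False, z: False}
  {z: True, w: False}
  {w: True, z: False}


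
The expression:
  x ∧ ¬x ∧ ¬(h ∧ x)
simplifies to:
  False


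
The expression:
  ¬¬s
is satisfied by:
  {s: True}


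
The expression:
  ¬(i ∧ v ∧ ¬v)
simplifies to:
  True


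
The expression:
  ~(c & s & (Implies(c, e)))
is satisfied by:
  {s: False, c: False, e: False}
  {e: True, s: False, c: False}
  {c: True, s: False, e: False}
  {e: True, c: True, s: False}
  {s: True, e: False, c: False}
  {e: True, s: True, c: False}
  {c: True, s: True, e: False}


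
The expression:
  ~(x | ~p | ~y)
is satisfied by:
  {p: True, y: True, x: False}


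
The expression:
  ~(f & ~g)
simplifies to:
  g | ~f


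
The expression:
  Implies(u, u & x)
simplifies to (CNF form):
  x | ~u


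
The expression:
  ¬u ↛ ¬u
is never true.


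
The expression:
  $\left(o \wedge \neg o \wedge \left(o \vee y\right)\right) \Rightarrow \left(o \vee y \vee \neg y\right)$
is always true.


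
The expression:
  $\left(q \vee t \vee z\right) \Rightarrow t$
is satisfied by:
  {t: True, q: False, z: False}
  {t: True, z: True, q: False}
  {t: True, q: True, z: False}
  {t: True, z: True, q: True}
  {z: False, q: False, t: False}


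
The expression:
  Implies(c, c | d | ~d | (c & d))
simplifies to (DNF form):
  True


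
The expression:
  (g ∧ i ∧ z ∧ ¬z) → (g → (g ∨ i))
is always true.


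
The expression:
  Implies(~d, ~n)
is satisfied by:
  {d: True, n: False}
  {n: False, d: False}
  {n: True, d: True}


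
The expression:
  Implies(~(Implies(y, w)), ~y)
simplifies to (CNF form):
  w | ~y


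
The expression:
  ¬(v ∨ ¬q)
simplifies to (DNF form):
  q ∧ ¬v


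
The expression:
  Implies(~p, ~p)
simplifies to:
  True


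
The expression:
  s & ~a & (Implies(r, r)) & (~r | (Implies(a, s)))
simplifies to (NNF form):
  s & ~a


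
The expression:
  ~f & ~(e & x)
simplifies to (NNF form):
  ~f & (~e | ~x)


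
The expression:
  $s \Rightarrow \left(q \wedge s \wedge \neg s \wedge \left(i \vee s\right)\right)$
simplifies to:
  $\neg s$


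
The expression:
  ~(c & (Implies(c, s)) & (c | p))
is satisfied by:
  {s: False, c: False}
  {c: True, s: False}
  {s: True, c: False}


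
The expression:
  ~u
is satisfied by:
  {u: False}


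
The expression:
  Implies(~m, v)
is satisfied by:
  {m: True, v: True}
  {m: True, v: False}
  {v: True, m: False}


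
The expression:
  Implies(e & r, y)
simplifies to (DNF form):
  y | ~e | ~r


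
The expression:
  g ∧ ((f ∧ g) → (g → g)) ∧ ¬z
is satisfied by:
  {g: True, z: False}


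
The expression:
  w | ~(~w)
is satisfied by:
  {w: True}


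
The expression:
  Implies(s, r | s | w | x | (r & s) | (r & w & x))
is always true.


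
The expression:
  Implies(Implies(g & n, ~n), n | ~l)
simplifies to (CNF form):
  n | ~l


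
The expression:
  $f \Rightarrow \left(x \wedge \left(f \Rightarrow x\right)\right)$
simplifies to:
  $x \vee \neg f$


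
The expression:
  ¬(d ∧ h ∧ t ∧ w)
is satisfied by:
  {w: False, t: False, d: False, h: False}
  {h: True, w: False, t: False, d: False}
  {d: True, w: False, t: False, h: False}
  {h: True, d: True, w: False, t: False}
  {t: True, h: False, w: False, d: False}
  {h: True, t: True, w: False, d: False}
  {d: True, t: True, h: False, w: False}
  {h: True, d: True, t: True, w: False}
  {w: True, d: False, t: False, h: False}
  {h: True, w: True, d: False, t: False}
  {d: True, w: True, h: False, t: False}
  {h: True, d: True, w: True, t: False}
  {t: True, w: True, d: False, h: False}
  {h: True, t: True, w: True, d: False}
  {d: True, t: True, w: True, h: False}


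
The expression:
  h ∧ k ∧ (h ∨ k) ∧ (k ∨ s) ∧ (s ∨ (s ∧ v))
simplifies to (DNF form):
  h ∧ k ∧ s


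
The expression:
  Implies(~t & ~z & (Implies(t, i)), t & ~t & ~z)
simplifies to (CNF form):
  t | z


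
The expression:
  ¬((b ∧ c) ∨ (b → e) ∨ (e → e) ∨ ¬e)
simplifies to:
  False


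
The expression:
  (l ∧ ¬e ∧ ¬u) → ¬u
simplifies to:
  True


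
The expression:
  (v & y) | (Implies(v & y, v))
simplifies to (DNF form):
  True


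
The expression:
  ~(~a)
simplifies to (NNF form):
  a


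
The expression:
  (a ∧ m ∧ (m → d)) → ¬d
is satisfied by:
  {m: False, d: False, a: False}
  {a: True, m: False, d: False}
  {d: True, m: False, a: False}
  {a: True, d: True, m: False}
  {m: True, a: False, d: False}
  {a: True, m: True, d: False}
  {d: True, m: True, a: False}


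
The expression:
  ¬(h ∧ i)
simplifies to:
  ¬h ∨ ¬i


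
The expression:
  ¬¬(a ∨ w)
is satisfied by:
  {a: True, w: True}
  {a: True, w: False}
  {w: True, a: False}


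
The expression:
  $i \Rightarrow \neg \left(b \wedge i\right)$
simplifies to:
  $\neg b \vee \neg i$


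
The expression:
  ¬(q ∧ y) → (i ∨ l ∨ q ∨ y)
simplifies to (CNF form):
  i ∨ l ∨ q ∨ y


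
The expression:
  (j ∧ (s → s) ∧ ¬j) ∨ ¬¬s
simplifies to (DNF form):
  s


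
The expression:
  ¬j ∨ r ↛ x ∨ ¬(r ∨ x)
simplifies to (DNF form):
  ¬j ∨ ¬x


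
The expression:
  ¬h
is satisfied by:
  {h: False}


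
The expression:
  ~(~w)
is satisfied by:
  {w: True}


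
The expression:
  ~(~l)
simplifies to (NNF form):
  l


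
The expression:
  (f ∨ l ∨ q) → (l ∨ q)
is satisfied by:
  {q: True, l: True, f: False}
  {q: True, l: False, f: False}
  {l: True, q: False, f: False}
  {q: False, l: False, f: False}
  {f: True, q: True, l: True}
  {f: True, q: True, l: False}
  {f: True, l: True, q: False}


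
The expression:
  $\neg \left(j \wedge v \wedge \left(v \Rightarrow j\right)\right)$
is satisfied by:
  {v: False, j: False}
  {j: True, v: False}
  {v: True, j: False}


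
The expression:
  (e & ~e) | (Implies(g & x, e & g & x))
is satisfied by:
  {e: True, g: False, x: False}
  {g: False, x: False, e: False}
  {x: True, e: True, g: False}
  {x: True, g: False, e: False}
  {e: True, g: True, x: False}
  {g: True, e: False, x: False}
  {x: True, g: True, e: True}


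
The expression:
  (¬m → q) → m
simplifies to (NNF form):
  m ∨ ¬q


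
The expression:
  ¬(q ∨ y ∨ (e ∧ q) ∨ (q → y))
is never true.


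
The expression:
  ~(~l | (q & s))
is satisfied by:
  {l: True, s: False, q: False}
  {q: True, l: True, s: False}
  {s: True, l: True, q: False}


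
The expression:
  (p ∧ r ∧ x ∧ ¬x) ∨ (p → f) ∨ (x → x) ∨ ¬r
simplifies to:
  True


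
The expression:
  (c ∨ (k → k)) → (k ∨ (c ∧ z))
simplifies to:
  k ∨ (c ∧ z)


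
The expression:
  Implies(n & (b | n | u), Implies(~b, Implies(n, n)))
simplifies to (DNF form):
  True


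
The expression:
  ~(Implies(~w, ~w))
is never true.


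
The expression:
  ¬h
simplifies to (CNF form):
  ¬h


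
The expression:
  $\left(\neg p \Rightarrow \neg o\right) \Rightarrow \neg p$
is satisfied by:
  {p: False}


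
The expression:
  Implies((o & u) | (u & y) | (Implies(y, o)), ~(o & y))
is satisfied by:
  {o: False, y: False}
  {y: True, o: False}
  {o: True, y: False}


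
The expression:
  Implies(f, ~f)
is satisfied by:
  {f: False}


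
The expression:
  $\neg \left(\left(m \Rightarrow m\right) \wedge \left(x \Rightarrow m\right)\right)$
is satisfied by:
  {x: True, m: False}


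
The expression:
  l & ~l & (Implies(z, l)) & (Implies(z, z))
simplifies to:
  False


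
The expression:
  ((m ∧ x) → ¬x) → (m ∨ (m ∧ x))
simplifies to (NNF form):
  m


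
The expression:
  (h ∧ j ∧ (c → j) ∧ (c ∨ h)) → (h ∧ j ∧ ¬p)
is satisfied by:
  {p: False, h: False, j: False}
  {j: True, p: False, h: False}
  {h: True, p: False, j: False}
  {j: True, h: True, p: False}
  {p: True, j: False, h: False}
  {j: True, p: True, h: False}
  {h: True, p: True, j: False}


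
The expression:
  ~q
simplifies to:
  ~q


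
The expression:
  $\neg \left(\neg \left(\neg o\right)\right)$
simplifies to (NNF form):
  $\neg o$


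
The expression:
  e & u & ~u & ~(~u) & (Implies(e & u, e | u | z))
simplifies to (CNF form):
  False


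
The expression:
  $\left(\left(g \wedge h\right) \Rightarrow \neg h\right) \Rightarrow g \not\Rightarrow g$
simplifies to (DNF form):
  $g \wedge h$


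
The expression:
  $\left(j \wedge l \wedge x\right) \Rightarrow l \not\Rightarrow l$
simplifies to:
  $\neg j \vee \neg l \vee \neg x$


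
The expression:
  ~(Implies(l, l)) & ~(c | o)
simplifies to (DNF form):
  False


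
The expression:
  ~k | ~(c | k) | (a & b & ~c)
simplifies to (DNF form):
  ~k | (a & b & ~c)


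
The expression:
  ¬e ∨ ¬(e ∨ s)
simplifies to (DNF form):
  ¬e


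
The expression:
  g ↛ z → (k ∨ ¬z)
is always true.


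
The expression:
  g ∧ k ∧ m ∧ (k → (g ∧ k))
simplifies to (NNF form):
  g ∧ k ∧ m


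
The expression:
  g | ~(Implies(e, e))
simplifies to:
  g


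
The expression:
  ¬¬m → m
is always true.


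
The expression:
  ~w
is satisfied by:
  {w: False}


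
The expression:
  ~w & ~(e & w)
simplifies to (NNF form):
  ~w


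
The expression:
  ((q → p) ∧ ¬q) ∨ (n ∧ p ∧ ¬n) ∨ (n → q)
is always true.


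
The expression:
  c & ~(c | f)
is never true.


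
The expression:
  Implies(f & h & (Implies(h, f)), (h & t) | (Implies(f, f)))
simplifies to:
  True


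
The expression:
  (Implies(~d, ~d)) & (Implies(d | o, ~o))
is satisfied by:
  {o: False}


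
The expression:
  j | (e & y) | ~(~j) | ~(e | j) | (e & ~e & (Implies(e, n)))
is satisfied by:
  {y: True, j: True, e: False}
  {y: True, j: False, e: False}
  {j: True, y: False, e: False}
  {y: False, j: False, e: False}
  {y: True, e: True, j: True}
  {y: True, e: True, j: False}
  {e: True, j: True, y: False}


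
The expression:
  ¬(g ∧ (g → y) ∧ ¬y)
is always true.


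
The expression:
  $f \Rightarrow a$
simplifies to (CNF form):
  $a \vee \neg f$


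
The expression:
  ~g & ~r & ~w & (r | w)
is never true.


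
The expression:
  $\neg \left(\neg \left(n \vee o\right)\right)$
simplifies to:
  $n \vee o$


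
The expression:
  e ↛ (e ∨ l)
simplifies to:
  False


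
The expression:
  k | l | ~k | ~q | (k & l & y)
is always true.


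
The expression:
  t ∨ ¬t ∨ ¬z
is always true.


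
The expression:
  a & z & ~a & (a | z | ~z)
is never true.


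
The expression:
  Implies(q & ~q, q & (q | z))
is always true.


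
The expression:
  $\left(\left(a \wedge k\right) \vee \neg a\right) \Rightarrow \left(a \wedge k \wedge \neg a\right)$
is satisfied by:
  {a: True, k: False}


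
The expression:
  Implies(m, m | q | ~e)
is always true.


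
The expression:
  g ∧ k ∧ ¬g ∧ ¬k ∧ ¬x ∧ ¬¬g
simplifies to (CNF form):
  False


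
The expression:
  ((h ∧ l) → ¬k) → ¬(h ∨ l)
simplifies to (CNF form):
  (h ∨ ¬l) ∧ (k ∨ ¬l) ∧ (l ∨ ¬h)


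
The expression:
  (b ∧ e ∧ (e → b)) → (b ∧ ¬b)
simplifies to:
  ¬b ∨ ¬e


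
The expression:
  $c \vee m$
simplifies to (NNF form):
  $c \vee m$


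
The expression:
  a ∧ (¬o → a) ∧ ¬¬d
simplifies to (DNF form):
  a ∧ d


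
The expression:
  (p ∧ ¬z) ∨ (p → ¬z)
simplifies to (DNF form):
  ¬p ∨ ¬z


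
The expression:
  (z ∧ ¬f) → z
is always true.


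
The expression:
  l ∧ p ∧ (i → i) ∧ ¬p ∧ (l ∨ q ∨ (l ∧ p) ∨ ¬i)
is never true.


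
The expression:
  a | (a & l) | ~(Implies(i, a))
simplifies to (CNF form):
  a | i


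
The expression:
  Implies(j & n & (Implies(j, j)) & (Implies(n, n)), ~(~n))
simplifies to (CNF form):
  True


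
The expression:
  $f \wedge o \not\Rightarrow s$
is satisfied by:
  {f: True, o: True, s: False}


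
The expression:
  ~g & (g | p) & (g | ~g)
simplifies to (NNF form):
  p & ~g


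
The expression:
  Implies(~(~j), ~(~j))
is always true.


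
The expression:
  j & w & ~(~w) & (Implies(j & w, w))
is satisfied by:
  {j: True, w: True}


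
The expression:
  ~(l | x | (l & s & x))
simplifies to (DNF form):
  ~l & ~x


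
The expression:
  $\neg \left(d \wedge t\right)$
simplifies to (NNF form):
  $\neg d \vee \neg t$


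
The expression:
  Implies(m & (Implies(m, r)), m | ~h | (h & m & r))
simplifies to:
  True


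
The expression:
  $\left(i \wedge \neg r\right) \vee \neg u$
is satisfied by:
  {i: True, u: False, r: False}
  {i: False, u: False, r: False}
  {r: True, i: True, u: False}
  {r: True, i: False, u: False}
  {u: True, i: True, r: False}


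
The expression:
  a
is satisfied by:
  {a: True}


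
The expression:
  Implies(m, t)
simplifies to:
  t | ~m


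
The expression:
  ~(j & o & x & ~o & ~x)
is always true.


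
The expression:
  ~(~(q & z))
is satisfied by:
  {z: True, q: True}


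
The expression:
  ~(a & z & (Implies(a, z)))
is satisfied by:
  {z: False, a: False}
  {a: True, z: False}
  {z: True, a: False}


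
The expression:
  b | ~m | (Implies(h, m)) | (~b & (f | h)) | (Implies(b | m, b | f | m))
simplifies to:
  True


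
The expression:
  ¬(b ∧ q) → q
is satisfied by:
  {q: True}


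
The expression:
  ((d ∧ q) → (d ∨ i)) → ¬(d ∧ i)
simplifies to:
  ¬d ∨ ¬i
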